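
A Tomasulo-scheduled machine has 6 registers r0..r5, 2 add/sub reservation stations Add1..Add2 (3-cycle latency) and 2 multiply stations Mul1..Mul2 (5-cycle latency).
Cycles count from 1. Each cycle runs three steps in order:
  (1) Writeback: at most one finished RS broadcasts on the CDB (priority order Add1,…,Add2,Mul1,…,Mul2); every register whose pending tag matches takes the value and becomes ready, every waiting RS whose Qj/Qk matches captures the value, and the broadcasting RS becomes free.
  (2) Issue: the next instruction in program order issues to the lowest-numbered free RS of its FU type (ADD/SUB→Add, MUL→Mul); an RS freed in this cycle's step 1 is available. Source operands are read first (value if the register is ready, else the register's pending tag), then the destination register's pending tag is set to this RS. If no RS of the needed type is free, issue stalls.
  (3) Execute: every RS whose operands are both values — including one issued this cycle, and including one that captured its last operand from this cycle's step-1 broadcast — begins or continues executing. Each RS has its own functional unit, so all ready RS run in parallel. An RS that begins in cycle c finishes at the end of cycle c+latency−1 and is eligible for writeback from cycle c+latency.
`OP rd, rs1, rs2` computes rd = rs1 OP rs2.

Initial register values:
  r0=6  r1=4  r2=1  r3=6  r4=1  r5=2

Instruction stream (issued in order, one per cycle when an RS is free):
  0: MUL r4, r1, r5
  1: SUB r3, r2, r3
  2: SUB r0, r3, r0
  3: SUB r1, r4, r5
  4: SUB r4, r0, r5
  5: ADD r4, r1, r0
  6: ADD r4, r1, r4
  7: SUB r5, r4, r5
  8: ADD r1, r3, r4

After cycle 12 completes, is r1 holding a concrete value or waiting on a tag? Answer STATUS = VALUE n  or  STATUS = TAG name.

  c1: issue MUL r4<-Mul1  regs: r0:6,r1:4,r2:1,r3:6,r4:Mul1,r5:2
  c2: issue SUB r3<-Add1  regs: r0:6,r1:4,r2:1,r3:Add1,r4:Mul1,r5:2
  c3: issue SUB r0<-Add2  regs: r0:Add2,r1:4,r2:1,r3:Add1,r4:Mul1,r5:2
  c4: stall  regs: r0:Add2,r1:4,r2:1,r3:Add1,r4:Mul1,r5:2
  c5: CDB Add1=-5; issue SUB r1<-Add1  regs: r0:Add2,r1:Add1,r2:1,r3:-5,r4:Mul1,r5:2
  c6: CDB Mul1=8; stall  regs: r0:Add2,r1:Add1,r2:1,r3:-5,r4:8,r5:2
  c7: stall  regs: r0:Add2,r1:Add1,r2:1,r3:-5,r4:8,r5:2
  c8: CDB Add2=-11; issue SUB r4<-Add2  regs: r0:-11,r1:Add1,r2:1,r3:-5,r4:Add2,r5:2
  c9: CDB Add1=6; issue ADD r4<-Add1  regs: r0:-11,r1:6,r2:1,r3:-5,r4:Add1,r5:2
  c10: stall  regs: r0:-11,r1:6,r2:1,r3:-5,r4:Add1,r5:2
  c11: CDB Add2=-13; issue ADD r4<-Add2  regs: r0:-11,r1:6,r2:1,r3:-5,r4:Add2,r5:2
  c12: CDB Add1=-5; issue SUB r5<-Add1  regs: r0:-11,r1:6,r2:1,r3:-5,r4:Add2,r5:Add1

STATUS = VALUE 6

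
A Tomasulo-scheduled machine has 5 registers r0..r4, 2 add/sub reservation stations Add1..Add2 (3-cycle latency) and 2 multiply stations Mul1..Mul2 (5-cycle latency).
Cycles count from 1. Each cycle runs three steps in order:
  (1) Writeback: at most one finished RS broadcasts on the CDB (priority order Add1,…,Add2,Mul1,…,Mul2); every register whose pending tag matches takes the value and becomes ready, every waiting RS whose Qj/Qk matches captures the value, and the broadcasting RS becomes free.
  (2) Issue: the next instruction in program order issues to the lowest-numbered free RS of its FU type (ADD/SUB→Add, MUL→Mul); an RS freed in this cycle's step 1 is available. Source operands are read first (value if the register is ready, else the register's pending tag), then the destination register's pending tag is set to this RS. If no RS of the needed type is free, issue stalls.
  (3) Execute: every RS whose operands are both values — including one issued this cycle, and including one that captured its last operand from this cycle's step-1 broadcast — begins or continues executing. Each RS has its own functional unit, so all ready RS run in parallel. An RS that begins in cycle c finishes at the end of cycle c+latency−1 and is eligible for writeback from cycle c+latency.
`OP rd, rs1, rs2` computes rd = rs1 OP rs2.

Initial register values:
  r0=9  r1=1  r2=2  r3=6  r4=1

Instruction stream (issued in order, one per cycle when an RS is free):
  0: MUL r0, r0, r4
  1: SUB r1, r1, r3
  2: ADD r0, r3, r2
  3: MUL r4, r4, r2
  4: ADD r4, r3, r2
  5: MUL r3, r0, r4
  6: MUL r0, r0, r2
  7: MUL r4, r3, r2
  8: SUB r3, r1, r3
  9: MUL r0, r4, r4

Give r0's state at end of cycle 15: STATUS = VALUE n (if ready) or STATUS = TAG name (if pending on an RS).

STATUS = TAG Mul2

  c1: issue MUL r0<-Mul1  regs: r0:Mul1,r1:1,r2:2,r3:6,r4:1
  c2: issue SUB r1<-Add1  regs: r0:Mul1,r1:Add1,r2:2,r3:6,r4:1
  c3: issue ADD r0<-Add2  regs: r0:Add2,r1:Add1,r2:2,r3:6,r4:1
  c4: issue MUL r4<-Mul2  regs: r0:Add2,r1:Add1,r2:2,r3:6,r4:Mul2
  c5: CDB Add1=-5; issue ADD r4<-Add1  regs: r0:Add2,r1:-5,r2:2,r3:6,r4:Add1
  c6: CDB Add2=8; stall  regs: r0:8,r1:-5,r2:2,r3:6,r4:Add1
  c7: CDB Mul1=9; issue MUL r3<-Mul1  regs: r0:8,r1:-5,r2:2,r3:Mul1,r4:Add1
  c8: CDB Add1=8; stall  regs: r0:8,r1:-5,r2:2,r3:Mul1,r4:8
  c9: CDB Mul2=2; issue MUL r0<-Mul2  regs: r0:Mul2,r1:-5,r2:2,r3:Mul1,r4:8
  c10: stall  regs: r0:Mul2,r1:-5,r2:2,r3:Mul1,r4:8
  c11: stall  regs: r0:Mul2,r1:-5,r2:2,r3:Mul1,r4:8
  c12: stall  regs: r0:Mul2,r1:-5,r2:2,r3:Mul1,r4:8
  c13: CDB Mul1=64; issue MUL r4<-Mul1  regs: r0:Mul2,r1:-5,r2:2,r3:64,r4:Mul1
  c14: CDB Mul2=16; issue SUB r3<-Add1  regs: r0:16,r1:-5,r2:2,r3:Add1,r4:Mul1
  c15: issue MUL r0<-Mul2  regs: r0:Mul2,r1:-5,r2:2,r3:Add1,r4:Mul1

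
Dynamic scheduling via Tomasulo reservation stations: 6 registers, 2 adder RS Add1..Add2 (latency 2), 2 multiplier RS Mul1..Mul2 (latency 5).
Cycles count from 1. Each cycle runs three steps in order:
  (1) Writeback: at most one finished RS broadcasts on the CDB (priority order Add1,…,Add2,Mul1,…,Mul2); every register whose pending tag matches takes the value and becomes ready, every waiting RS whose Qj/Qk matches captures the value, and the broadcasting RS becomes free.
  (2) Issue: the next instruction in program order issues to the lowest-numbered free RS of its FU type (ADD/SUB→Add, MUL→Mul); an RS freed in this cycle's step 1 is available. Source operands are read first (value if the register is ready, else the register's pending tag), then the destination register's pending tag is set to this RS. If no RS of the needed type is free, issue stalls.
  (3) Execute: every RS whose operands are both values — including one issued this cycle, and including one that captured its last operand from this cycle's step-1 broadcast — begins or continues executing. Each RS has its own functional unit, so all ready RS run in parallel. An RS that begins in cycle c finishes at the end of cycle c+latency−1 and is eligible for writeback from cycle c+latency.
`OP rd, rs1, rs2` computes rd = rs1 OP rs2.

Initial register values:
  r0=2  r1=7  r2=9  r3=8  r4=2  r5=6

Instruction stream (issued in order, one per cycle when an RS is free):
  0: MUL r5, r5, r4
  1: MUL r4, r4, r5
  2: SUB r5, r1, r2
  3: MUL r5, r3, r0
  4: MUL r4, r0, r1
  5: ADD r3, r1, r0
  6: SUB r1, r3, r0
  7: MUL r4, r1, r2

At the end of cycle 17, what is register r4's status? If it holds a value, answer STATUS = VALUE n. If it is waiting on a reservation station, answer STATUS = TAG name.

cycle 1: issue MUL r5<-Mul1 // r0:2,r1:7,r2:9,r3:8,r4:2,r5:Mul1
cycle 2: issue MUL r4<-Mul2 // r0:2,r1:7,r2:9,r3:8,r4:Mul2,r5:Mul1
cycle 3: issue SUB r5<-Add1 // r0:2,r1:7,r2:9,r3:8,r4:Mul2,r5:Add1
cycle 4: stall // r0:2,r1:7,r2:9,r3:8,r4:Mul2,r5:Add1
cycle 5: CDB Add1=-2; stall // r0:2,r1:7,r2:9,r3:8,r4:Mul2,r5:-2
cycle 6: CDB Mul1=12; issue MUL r5<-Mul1 // r0:2,r1:7,r2:9,r3:8,r4:Mul2,r5:Mul1
cycle 7: stall // r0:2,r1:7,r2:9,r3:8,r4:Mul2,r5:Mul1
cycle 8: stall // r0:2,r1:7,r2:9,r3:8,r4:Mul2,r5:Mul1
cycle 9: stall // r0:2,r1:7,r2:9,r3:8,r4:Mul2,r5:Mul1
cycle 10: stall // r0:2,r1:7,r2:9,r3:8,r4:Mul2,r5:Mul1
cycle 11: CDB Mul1=16; issue MUL r4<-Mul1 // r0:2,r1:7,r2:9,r3:8,r4:Mul1,r5:16
cycle 12: CDB Mul2=24; issue ADD r3<-Add1 // r0:2,r1:7,r2:9,r3:Add1,r4:Mul1,r5:16
cycle 13: issue SUB r1<-Add2 // r0:2,r1:Add2,r2:9,r3:Add1,r4:Mul1,r5:16
cycle 14: CDB Add1=9; issue MUL r4<-Mul2 // r0:2,r1:Add2,r2:9,r3:9,r4:Mul2,r5:16
cycle 15: - // r0:2,r1:Add2,r2:9,r3:9,r4:Mul2,r5:16
cycle 16: CDB Add2=7 // r0:2,r1:7,r2:9,r3:9,r4:Mul2,r5:16
cycle 17: CDB Mul1=14 // r0:2,r1:7,r2:9,r3:9,r4:Mul2,r5:16

STATUS = TAG Mul2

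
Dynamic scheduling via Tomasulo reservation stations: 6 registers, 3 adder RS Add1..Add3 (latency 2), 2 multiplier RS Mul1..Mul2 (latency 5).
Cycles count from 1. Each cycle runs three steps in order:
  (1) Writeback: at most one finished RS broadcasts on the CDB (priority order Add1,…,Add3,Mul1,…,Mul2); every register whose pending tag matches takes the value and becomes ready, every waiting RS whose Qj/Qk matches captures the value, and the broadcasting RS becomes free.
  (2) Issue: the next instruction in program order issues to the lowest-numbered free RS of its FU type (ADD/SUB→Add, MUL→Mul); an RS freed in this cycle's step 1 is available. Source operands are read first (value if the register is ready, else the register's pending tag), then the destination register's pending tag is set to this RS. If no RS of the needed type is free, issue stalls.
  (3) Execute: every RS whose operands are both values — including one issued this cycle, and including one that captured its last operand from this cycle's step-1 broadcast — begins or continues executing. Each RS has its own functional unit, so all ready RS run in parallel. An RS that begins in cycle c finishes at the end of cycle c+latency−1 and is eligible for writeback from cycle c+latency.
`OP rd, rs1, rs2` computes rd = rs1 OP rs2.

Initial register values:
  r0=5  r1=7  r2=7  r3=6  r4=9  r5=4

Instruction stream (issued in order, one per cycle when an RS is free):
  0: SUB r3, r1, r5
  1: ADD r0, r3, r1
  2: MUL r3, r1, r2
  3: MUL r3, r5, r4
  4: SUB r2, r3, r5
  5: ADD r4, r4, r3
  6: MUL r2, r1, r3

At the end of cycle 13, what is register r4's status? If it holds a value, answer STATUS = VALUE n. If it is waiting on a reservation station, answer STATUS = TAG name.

STATUS = VALUE 45

c1: issue SUB r3<-Add1 | r0:5,r1:7,r2:7,r3:Add1,r4:9,r5:4
c2: issue ADD r0<-Add2 | r0:Add2,r1:7,r2:7,r3:Add1,r4:9,r5:4
c3: CDB Add1=3; issue MUL r3<-Mul1 | r0:Add2,r1:7,r2:7,r3:Mul1,r4:9,r5:4
c4: issue MUL r3<-Mul2 | r0:Add2,r1:7,r2:7,r3:Mul2,r4:9,r5:4
c5: CDB Add2=10; issue SUB r2<-Add1 | r0:10,r1:7,r2:Add1,r3:Mul2,r4:9,r5:4
c6: issue ADD r4<-Add2 | r0:10,r1:7,r2:Add1,r3:Mul2,r4:Add2,r5:4
c7: stall | r0:10,r1:7,r2:Add1,r3:Mul2,r4:Add2,r5:4
c8: CDB Mul1=49; issue MUL r2<-Mul1 | r0:10,r1:7,r2:Mul1,r3:Mul2,r4:Add2,r5:4
c9: CDB Mul2=36 | r0:10,r1:7,r2:Mul1,r3:36,r4:Add2,r5:4
c10: - | r0:10,r1:7,r2:Mul1,r3:36,r4:Add2,r5:4
c11: CDB Add1=32 | r0:10,r1:7,r2:Mul1,r3:36,r4:Add2,r5:4
c12: CDB Add2=45 | r0:10,r1:7,r2:Mul1,r3:36,r4:45,r5:4
c13: - | r0:10,r1:7,r2:Mul1,r3:36,r4:45,r5:4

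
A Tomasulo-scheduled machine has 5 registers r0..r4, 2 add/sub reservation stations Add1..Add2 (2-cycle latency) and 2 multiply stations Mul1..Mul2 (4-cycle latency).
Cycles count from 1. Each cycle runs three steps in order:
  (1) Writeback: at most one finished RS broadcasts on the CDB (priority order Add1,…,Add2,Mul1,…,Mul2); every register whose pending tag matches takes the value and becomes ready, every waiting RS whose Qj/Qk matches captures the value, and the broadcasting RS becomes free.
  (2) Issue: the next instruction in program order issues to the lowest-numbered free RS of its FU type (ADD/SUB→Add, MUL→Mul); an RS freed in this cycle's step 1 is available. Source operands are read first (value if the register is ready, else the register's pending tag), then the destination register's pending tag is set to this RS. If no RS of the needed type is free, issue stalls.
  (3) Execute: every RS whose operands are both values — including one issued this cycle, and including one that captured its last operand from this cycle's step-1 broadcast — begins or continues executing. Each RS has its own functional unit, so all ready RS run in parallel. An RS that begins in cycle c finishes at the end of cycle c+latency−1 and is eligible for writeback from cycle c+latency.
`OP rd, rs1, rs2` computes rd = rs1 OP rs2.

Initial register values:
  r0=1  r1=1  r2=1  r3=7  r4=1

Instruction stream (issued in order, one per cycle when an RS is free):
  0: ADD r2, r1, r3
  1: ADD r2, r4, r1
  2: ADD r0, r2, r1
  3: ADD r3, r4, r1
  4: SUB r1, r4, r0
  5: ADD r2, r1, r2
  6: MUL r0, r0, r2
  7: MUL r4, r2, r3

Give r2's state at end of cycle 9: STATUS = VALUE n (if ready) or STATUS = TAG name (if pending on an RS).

STATUS = TAG Add2

cycle 1: issue ADD r2<-Add1 // r0:1,r1:1,r2:Add1,r3:7,r4:1
cycle 2: issue ADD r2<-Add2 // r0:1,r1:1,r2:Add2,r3:7,r4:1
cycle 3: CDB Add1=8; issue ADD r0<-Add1 // r0:Add1,r1:1,r2:Add2,r3:7,r4:1
cycle 4: CDB Add2=2; issue ADD r3<-Add2 // r0:Add1,r1:1,r2:2,r3:Add2,r4:1
cycle 5: stall // r0:Add1,r1:1,r2:2,r3:Add2,r4:1
cycle 6: CDB Add1=3; issue SUB r1<-Add1 // r0:3,r1:Add1,r2:2,r3:Add2,r4:1
cycle 7: CDB Add2=2; issue ADD r2<-Add2 // r0:3,r1:Add1,r2:Add2,r3:2,r4:1
cycle 8: CDB Add1=-2; issue MUL r0<-Mul1 // r0:Mul1,r1:-2,r2:Add2,r3:2,r4:1
cycle 9: issue MUL r4<-Mul2 // r0:Mul1,r1:-2,r2:Add2,r3:2,r4:Mul2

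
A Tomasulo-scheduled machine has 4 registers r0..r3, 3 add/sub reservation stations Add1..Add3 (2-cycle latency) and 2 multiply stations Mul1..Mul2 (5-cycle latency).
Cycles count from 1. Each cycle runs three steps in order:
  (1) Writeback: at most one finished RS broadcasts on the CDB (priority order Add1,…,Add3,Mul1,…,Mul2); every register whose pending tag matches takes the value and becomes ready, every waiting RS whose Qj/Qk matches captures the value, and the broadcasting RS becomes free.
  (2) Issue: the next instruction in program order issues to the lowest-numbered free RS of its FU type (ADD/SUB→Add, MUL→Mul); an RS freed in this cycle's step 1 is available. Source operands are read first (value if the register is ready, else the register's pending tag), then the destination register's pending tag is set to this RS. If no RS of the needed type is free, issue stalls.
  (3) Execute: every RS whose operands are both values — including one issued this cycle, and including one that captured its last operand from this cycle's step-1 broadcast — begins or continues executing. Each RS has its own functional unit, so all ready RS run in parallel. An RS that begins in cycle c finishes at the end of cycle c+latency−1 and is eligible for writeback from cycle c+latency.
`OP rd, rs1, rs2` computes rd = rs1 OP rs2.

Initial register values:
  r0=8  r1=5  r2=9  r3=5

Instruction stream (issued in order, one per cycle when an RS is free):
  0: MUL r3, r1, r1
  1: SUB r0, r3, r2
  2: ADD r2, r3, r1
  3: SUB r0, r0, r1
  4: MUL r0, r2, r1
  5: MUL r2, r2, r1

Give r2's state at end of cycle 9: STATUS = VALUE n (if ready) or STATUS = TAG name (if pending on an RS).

STATUS = TAG Mul1

cycle 1: issue MUL r3<-Mul1 // r0:8,r1:5,r2:9,r3:Mul1
cycle 2: issue SUB r0<-Add1 // r0:Add1,r1:5,r2:9,r3:Mul1
cycle 3: issue ADD r2<-Add2 // r0:Add1,r1:5,r2:Add2,r3:Mul1
cycle 4: issue SUB r0<-Add3 // r0:Add3,r1:5,r2:Add2,r3:Mul1
cycle 5: issue MUL r0<-Mul2 // r0:Mul2,r1:5,r2:Add2,r3:Mul1
cycle 6: CDB Mul1=25; issue MUL r2<-Mul1 // r0:Mul2,r1:5,r2:Mul1,r3:25
cycle 7: - // r0:Mul2,r1:5,r2:Mul1,r3:25
cycle 8: CDB Add1=16 // r0:Mul2,r1:5,r2:Mul1,r3:25
cycle 9: CDB Add2=30 // r0:Mul2,r1:5,r2:Mul1,r3:25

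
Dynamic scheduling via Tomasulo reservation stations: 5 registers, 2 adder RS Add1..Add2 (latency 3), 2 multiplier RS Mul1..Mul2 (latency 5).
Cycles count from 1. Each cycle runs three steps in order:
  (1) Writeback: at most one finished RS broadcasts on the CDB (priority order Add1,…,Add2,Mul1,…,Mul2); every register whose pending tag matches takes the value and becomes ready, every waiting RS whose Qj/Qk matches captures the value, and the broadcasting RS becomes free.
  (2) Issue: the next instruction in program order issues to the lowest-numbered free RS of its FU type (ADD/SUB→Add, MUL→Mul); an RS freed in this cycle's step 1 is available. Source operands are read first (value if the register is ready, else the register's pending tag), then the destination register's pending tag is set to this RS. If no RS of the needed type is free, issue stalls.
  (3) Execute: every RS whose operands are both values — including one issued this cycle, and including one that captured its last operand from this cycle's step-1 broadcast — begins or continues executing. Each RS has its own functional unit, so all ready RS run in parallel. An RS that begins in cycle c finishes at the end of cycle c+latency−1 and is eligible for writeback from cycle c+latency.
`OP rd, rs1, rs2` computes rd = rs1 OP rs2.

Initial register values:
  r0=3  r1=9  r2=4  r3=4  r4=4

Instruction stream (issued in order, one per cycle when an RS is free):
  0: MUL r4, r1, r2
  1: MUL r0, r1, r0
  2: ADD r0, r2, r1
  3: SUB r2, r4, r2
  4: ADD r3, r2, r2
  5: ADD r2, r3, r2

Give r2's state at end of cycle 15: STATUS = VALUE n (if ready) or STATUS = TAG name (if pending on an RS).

STATUS = TAG Add2

  c1: issue MUL r4<-Mul1  regs: r0:3,r1:9,r2:4,r3:4,r4:Mul1
  c2: issue MUL r0<-Mul2  regs: r0:Mul2,r1:9,r2:4,r3:4,r4:Mul1
  c3: issue ADD r0<-Add1  regs: r0:Add1,r1:9,r2:4,r3:4,r4:Mul1
  c4: issue SUB r2<-Add2  regs: r0:Add1,r1:9,r2:Add2,r3:4,r4:Mul1
  c5: stall  regs: r0:Add1,r1:9,r2:Add2,r3:4,r4:Mul1
  c6: CDB Add1=13; issue ADD r3<-Add1  regs: r0:13,r1:9,r2:Add2,r3:Add1,r4:Mul1
  c7: CDB Mul1=36; stall  regs: r0:13,r1:9,r2:Add2,r3:Add1,r4:36
  c8: CDB Mul2=27; stall  regs: r0:13,r1:9,r2:Add2,r3:Add1,r4:36
  c9: stall  regs: r0:13,r1:9,r2:Add2,r3:Add1,r4:36
  c10: CDB Add2=32; issue ADD r2<-Add2  regs: r0:13,r1:9,r2:Add2,r3:Add1,r4:36
  c11: -  regs: r0:13,r1:9,r2:Add2,r3:Add1,r4:36
  c12: -  regs: r0:13,r1:9,r2:Add2,r3:Add1,r4:36
  c13: CDB Add1=64  regs: r0:13,r1:9,r2:Add2,r3:64,r4:36
  c14: -  regs: r0:13,r1:9,r2:Add2,r3:64,r4:36
  c15: -  regs: r0:13,r1:9,r2:Add2,r3:64,r4:36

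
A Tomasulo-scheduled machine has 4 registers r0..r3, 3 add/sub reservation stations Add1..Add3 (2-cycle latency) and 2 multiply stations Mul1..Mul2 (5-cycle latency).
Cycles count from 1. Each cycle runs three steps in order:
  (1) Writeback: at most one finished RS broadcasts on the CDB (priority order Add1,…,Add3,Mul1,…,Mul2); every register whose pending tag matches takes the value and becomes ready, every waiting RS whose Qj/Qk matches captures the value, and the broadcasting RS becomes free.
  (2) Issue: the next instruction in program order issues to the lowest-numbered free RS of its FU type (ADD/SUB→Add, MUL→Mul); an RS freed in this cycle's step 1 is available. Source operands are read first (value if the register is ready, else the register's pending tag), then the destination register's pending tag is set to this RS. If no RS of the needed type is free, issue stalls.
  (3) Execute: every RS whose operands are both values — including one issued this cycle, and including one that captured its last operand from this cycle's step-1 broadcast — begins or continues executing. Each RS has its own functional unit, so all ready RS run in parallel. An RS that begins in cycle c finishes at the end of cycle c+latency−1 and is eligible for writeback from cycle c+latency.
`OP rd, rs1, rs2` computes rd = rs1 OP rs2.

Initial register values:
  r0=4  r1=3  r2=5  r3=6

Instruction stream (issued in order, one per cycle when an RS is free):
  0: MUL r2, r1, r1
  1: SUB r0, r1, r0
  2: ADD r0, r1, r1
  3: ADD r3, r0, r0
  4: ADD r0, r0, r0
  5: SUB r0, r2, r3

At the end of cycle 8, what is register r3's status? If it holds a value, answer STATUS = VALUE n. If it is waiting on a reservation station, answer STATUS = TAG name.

STATUS = VALUE 12

cycle 1: issue MUL r2<-Mul1 // r0:4,r1:3,r2:Mul1,r3:6
cycle 2: issue SUB r0<-Add1 // r0:Add1,r1:3,r2:Mul1,r3:6
cycle 3: issue ADD r0<-Add2 // r0:Add2,r1:3,r2:Mul1,r3:6
cycle 4: CDB Add1=-1; issue ADD r3<-Add1 // r0:Add2,r1:3,r2:Mul1,r3:Add1
cycle 5: CDB Add2=6; issue ADD r0<-Add2 // r0:Add2,r1:3,r2:Mul1,r3:Add1
cycle 6: CDB Mul1=9; issue SUB r0<-Add3 // r0:Add3,r1:3,r2:9,r3:Add1
cycle 7: CDB Add1=12 // r0:Add3,r1:3,r2:9,r3:12
cycle 8: CDB Add2=12 // r0:Add3,r1:3,r2:9,r3:12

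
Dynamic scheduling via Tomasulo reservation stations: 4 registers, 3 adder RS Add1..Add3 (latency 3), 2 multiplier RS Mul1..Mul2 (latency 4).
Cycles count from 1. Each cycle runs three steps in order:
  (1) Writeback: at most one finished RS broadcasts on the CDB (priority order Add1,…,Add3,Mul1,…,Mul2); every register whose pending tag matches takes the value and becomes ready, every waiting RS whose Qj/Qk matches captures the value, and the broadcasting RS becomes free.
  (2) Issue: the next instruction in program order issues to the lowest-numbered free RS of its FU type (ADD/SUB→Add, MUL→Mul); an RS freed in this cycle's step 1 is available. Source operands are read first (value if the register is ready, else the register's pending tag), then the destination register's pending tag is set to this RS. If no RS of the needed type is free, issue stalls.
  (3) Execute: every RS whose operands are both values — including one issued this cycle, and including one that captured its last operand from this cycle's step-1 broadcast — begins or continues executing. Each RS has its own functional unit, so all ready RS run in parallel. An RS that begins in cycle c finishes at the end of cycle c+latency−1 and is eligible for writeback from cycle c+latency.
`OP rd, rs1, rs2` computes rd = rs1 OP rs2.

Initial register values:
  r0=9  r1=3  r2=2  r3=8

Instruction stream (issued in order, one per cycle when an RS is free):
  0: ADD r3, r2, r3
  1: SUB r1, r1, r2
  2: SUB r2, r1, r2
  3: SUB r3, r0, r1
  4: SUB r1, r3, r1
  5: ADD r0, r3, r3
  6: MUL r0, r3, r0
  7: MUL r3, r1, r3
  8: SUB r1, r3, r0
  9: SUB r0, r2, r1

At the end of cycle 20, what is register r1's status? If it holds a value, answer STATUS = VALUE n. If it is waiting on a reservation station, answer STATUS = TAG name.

c1: issue ADD r3<-Add1 | r0:9,r1:3,r2:2,r3:Add1
c2: issue SUB r1<-Add2 | r0:9,r1:Add2,r2:2,r3:Add1
c3: issue SUB r2<-Add3 | r0:9,r1:Add2,r2:Add3,r3:Add1
c4: CDB Add1=10; issue SUB r3<-Add1 | r0:9,r1:Add2,r2:Add3,r3:Add1
c5: CDB Add2=1; issue SUB r1<-Add2 | r0:9,r1:Add2,r2:Add3,r3:Add1
c6: stall | r0:9,r1:Add2,r2:Add3,r3:Add1
c7: stall | r0:9,r1:Add2,r2:Add3,r3:Add1
c8: CDB Add1=8; issue ADD r0<-Add1 | r0:Add1,r1:Add2,r2:Add3,r3:8
c9: CDB Add3=-1; issue MUL r0<-Mul1 | r0:Mul1,r1:Add2,r2:-1,r3:8
c10: issue MUL r3<-Mul2 | r0:Mul1,r1:Add2,r2:-1,r3:Mul2
c11: CDB Add1=16; issue SUB r1<-Add1 | r0:Mul1,r1:Add1,r2:-1,r3:Mul2
c12: CDB Add2=7; issue SUB r0<-Add2 | r0:Add2,r1:Add1,r2:-1,r3:Mul2
c13: - | r0:Add2,r1:Add1,r2:-1,r3:Mul2
c14: - | r0:Add2,r1:Add1,r2:-1,r3:Mul2
c15: CDB Mul1=128 | r0:Add2,r1:Add1,r2:-1,r3:Mul2
c16: CDB Mul2=56 | r0:Add2,r1:Add1,r2:-1,r3:56
c17: - | r0:Add2,r1:Add1,r2:-1,r3:56
c18: - | r0:Add2,r1:Add1,r2:-1,r3:56
c19: CDB Add1=-72 | r0:Add2,r1:-72,r2:-1,r3:56
c20: - | r0:Add2,r1:-72,r2:-1,r3:56

STATUS = VALUE -72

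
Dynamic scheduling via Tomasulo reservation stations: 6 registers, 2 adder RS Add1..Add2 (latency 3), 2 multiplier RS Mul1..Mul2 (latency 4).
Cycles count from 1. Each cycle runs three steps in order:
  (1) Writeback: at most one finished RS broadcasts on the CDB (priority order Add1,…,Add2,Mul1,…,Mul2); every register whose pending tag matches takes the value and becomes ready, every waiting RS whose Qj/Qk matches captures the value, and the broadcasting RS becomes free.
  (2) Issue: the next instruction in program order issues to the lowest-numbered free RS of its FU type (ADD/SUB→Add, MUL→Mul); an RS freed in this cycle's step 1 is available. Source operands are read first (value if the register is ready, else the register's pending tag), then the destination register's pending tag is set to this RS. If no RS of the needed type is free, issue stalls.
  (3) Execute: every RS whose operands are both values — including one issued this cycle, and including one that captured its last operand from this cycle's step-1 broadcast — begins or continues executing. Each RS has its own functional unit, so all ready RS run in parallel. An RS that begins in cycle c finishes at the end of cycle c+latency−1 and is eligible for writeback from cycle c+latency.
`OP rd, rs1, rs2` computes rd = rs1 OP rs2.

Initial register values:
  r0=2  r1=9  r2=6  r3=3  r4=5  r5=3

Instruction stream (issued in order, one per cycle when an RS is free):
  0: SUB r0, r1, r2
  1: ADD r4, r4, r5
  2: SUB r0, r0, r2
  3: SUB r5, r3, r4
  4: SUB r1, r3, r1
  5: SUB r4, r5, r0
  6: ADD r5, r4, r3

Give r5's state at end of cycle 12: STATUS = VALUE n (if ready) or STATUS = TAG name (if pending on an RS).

cycle 1: issue SUB r0<-Add1 // r0:Add1,r1:9,r2:6,r3:3,r4:5,r5:3
cycle 2: issue ADD r4<-Add2 // r0:Add1,r1:9,r2:6,r3:3,r4:Add2,r5:3
cycle 3: stall // r0:Add1,r1:9,r2:6,r3:3,r4:Add2,r5:3
cycle 4: CDB Add1=3; issue SUB r0<-Add1 // r0:Add1,r1:9,r2:6,r3:3,r4:Add2,r5:3
cycle 5: CDB Add2=8; issue SUB r5<-Add2 // r0:Add1,r1:9,r2:6,r3:3,r4:8,r5:Add2
cycle 6: stall // r0:Add1,r1:9,r2:6,r3:3,r4:8,r5:Add2
cycle 7: CDB Add1=-3; issue SUB r1<-Add1 // r0:-3,r1:Add1,r2:6,r3:3,r4:8,r5:Add2
cycle 8: CDB Add2=-5; issue SUB r4<-Add2 // r0:-3,r1:Add1,r2:6,r3:3,r4:Add2,r5:-5
cycle 9: stall // r0:-3,r1:Add1,r2:6,r3:3,r4:Add2,r5:-5
cycle 10: CDB Add1=-6; issue ADD r5<-Add1 // r0:-3,r1:-6,r2:6,r3:3,r4:Add2,r5:Add1
cycle 11: CDB Add2=-2 // r0:-3,r1:-6,r2:6,r3:3,r4:-2,r5:Add1
cycle 12: - // r0:-3,r1:-6,r2:6,r3:3,r4:-2,r5:Add1

STATUS = TAG Add1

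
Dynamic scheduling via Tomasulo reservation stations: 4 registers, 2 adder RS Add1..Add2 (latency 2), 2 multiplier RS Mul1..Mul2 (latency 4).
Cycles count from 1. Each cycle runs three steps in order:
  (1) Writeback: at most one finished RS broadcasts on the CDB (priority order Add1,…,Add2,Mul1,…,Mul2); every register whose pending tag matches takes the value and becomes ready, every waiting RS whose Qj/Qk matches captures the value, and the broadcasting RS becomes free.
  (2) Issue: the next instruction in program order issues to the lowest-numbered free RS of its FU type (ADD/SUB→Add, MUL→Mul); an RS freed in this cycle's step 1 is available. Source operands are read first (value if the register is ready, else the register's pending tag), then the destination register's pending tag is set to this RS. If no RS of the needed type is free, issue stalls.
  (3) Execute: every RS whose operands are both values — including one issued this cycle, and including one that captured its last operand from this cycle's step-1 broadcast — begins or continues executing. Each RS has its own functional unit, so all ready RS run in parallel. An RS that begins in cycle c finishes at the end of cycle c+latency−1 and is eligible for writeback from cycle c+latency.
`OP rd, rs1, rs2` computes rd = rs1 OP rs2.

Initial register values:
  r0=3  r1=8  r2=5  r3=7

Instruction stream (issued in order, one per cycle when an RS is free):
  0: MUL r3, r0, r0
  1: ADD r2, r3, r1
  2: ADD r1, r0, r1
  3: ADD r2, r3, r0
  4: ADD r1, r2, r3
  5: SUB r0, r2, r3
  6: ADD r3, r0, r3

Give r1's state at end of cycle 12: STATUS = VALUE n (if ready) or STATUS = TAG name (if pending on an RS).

c1: issue MUL r3<-Mul1 | r0:3,r1:8,r2:5,r3:Mul1
c2: issue ADD r2<-Add1 | r0:3,r1:8,r2:Add1,r3:Mul1
c3: issue ADD r1<-Add2 | r0:3,r1:Add2,r2:Add1,r3:Mul1
c4: stall | r0:3,r1:Add2,r2:Add1,r3:Mul1
c5: CDB Add2=11; issue ADD r2<-Add2 | r0:3,r1:11,r2:Add2,r3:Mul1
c6: CDB Mul1=9; stall | r0:3,r1:11,r2:Add2,r3:9
c7: stall | r0:3,r1:11,r2:Add2,r3:9
c8: CDB Add1=17; issue ADD r1<-Add1 | r0:3,r1:Add1,r2:Add2,r3:9
c9: CDB Add2=12; issue SUB r0<-Add2 | r0:Add2,r1:Add1,r2:12,r3:9
c10: stall | r0:Add2,r1:Add1,r2:12,r3:9
c11: CDB Add1=21; issue ADD r3<-Add1 | r0:Add2,r1:21,r2:12,r3:Add1
c12: CDB Add2=3 | r0:3,r1:21,r2:12,r3:Add1

STATUS = VALUE 21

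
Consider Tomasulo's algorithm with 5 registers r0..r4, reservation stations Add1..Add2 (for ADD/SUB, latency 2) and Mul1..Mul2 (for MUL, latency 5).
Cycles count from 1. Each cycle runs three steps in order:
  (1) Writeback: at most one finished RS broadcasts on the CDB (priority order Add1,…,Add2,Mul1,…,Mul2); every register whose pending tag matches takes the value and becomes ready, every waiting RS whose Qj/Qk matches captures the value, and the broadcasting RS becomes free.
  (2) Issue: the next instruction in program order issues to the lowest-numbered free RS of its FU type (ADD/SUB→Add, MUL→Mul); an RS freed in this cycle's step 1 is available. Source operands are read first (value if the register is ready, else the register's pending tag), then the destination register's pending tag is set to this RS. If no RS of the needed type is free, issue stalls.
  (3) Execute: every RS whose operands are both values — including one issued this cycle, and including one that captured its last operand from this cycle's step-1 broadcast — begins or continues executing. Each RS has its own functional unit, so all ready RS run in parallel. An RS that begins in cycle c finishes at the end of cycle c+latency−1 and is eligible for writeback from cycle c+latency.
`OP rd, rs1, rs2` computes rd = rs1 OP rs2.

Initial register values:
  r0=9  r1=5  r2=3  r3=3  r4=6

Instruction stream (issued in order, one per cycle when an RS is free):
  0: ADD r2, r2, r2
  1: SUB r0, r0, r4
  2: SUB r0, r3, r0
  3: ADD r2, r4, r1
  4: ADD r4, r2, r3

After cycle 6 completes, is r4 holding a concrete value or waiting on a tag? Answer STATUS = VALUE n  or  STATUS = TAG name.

STATUS = TAG Add1

cycle 1: issue ADD r2<-Add1 // r0:9,r1:5,r2:Add1,r3:3,r4:6
cycle 2: issue SUB r0<-Add2 // r0:Add2,r1:5,r2:Add1,r3:3,r4:6
cycle 3: CDB Add1=6; issue SUB r0<-Add1 // r0:Add1,r1:5,r2:6,r3:3,r4:6
cycle 4: CDB Add2=3; issue ADD r2<-Add2 // r0:Add1,r1:5,r2:Add2,r3:3,r4:6
cycle 5: stall // r0:Add1,r1:5,r2:Add2,r3:3,r4:6
cycle 6: CDB Add1=0; issue ADD r4<-Add1 // r0:0,r1:5,r2:Add2,r3:3,r4:Add1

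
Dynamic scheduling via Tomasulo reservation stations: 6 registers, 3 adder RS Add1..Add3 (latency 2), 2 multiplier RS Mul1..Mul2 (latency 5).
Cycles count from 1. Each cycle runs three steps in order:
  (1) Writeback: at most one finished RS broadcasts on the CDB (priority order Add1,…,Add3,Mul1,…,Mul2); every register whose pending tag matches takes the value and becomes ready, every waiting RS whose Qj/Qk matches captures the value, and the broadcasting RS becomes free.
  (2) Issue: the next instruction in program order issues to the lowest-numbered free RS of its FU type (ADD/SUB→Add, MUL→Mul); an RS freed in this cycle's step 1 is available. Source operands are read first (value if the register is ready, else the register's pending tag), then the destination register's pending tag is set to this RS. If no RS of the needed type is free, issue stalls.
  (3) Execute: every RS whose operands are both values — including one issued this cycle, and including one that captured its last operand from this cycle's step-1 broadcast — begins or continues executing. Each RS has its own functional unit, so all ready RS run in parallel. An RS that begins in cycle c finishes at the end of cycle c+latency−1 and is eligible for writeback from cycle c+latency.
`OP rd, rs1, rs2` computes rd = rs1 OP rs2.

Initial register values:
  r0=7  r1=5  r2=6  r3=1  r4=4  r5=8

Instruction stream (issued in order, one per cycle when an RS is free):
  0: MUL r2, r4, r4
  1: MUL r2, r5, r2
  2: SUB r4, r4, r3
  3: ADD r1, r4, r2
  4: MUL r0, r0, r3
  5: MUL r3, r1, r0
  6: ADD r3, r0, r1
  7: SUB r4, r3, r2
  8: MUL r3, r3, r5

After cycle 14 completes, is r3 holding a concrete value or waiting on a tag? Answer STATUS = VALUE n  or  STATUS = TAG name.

STATUS = TAG Mul2

  c1: issue MUL r2<-Mul1  regs: r0:7,r1:5,r2:Mul1,r3:1,r4:4,r5:8
  c2: issue MUL r2<-Mul2  regs: r0:7,r1:5,r2:Mul2,r3:1,r4:4,r5:8
  c3: issue SUB r4<-Add1  regs: r0:7,r1:5,r2:Mul2,r3:1,r4:Add1,r5:8
  c4: issue ADD r1<-Add2  regs: r0:7,r1:Add2,r2:Mul2,r3:1,r4:Add1,r5:8
  c5: CDB Add1=3; stall  regs: r0:7,r1:Add2,r2:Mul2,r3:1,r4:3,r5:8
  c6: CDB Mul1=16; issue MUL r0<-Mul1  regs: r0:Mul1,r1:Add2,r2:Mul2,r3:1,r4:3,r5:8
  c7: stall  regs: r0:Mul1,r1:Add2,r2:Mul2,r3:1,r4:3,r5:8
  c8: stall  regs: r0:Mul1,r1:Add2,r2:Mul2,r3:1,r4:3,r5:8
  c9: stall  regs: r0:Mul1,r1:Add2,r2:Mul2,r3:1,r4:3,r5:8
  c10: stall  regs: r0:Mul1,r1:Add2,r2:Mul2,r3:1,r4:3,r5:8
  c11: CDB Mul1=7; issue MUL r3<-Mul1  regs: r0:7,r1:Add2,r2:Mul2,r3:Mul1,r4:3,r5:8
  c12: CDB Mul2=128; issue ADD r3<-Add1  regs: r0:7,r1:Add2,r2:128,r3:Add1,r4:3,r5:8
  c13: issue SUB r4<-Add3  regs: r0:7,r1:Add2,r2:128,r3:Add1,r4:Add3,r5:8
  c14: CDB Add2=131; issue MUL r3<-Mul2  regs: r0:7,r1:131,r2:128,r3:Mul2,r4:Add3,r5:8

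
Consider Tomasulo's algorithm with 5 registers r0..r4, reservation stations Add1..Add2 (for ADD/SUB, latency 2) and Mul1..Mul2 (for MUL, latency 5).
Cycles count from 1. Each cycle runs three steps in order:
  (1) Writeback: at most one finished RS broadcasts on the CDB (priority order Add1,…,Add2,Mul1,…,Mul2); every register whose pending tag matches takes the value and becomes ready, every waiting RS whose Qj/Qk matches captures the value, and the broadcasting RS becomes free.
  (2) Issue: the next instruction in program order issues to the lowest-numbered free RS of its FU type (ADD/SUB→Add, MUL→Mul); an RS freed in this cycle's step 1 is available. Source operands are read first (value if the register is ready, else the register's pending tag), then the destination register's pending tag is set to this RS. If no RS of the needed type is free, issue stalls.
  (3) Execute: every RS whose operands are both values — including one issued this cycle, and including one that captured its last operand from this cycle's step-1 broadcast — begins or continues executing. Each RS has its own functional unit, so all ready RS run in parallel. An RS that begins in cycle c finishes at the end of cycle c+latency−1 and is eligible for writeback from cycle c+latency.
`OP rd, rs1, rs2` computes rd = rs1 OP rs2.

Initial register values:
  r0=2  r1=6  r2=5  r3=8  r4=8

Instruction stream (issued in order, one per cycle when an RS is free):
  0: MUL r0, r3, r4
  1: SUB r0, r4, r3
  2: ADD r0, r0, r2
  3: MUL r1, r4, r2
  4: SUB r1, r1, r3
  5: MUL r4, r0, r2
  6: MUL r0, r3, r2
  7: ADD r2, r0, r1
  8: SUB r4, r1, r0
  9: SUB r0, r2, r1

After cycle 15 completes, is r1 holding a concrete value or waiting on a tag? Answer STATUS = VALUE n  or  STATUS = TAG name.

c1: issue MUL r0<-Mul1 | r0:Mul1,r1:6,r2:5,r3:8,r4:8
c2: issue SUB r0<-Add1 | r0:Add1,r1:6,r2:5,r3:8,r4:8
c3: issue ADD r0<-Add2 | r0:Add2,r1:6,r2:5,r3:8,r4:8
c4: CDB Add1=0; issue MUL r1<-Mul2 | r0:Add2,r1:Mul2,r2:5,r3:8,r4:8
c5: issue SUB r1<-Add1 | r0:Add2,r1:Add1,r2:5,r3:8,r4:8
c6: CDB Add2=5; stall | r0:5,r1:Add1,r2:5,r3:8,r4:8
c7: CDB Mul1=64; issue MUL r4<-Mul1 | r0:5,r1:Add1,r2:5,r3:8,r4:Mul1
c8: stall | r0:5,r1:Add1,r2:5,r3:8,r4:Mul1
c9: CDB Mul2=40; issue MUL r0<-Mul2 | r0:Mul2,r1:Add1,r2:5,r3:8,r4:Mul1
c10: issue ADD r2<-Add2 | r0:Mul2,r1:Add1,r2:Add2,r3:8,r4:Mul1
c11: CDB Add1=32; issue SUB r4<-Add1 | r0:Mul2,r1:32,r2:Add2,r3:8,r4:Add1
c12: CDB Mul1=25; stall | r0:Mul2,r1:32,r2:Add2,r3:8,r4:Add1
c13: stall | r0:Mul2,r1:32,r2:Add2,r3:8,r4:Add1
c14: CDB Mul2=40; stall | r0:40,r1:32,r2:Add2,r3:8,r4:Add1
c15: stall | r0:40,r1:32,r2:Add2,r3:8,r4:Add1

STATUS = VALUE 32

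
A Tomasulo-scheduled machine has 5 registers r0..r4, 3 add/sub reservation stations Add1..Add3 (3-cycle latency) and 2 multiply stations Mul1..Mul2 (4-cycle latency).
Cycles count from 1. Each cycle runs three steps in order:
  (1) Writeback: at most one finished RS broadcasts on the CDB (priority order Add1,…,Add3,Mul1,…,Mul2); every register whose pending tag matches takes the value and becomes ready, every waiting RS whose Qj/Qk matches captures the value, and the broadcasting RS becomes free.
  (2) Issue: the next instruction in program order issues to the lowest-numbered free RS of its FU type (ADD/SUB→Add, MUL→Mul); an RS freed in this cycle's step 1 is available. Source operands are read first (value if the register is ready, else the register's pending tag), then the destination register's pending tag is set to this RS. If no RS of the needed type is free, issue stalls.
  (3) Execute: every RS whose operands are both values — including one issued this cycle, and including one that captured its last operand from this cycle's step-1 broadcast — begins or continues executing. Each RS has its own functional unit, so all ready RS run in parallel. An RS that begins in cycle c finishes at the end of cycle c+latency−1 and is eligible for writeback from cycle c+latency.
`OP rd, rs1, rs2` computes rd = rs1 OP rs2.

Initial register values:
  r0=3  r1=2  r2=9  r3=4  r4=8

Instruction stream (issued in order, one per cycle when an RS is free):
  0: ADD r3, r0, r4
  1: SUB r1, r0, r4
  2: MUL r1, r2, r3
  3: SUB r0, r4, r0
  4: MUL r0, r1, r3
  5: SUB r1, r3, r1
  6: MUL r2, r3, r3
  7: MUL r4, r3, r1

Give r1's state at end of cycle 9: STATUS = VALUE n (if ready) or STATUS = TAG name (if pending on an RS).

  c1: issue ADD r3<-Add1  regs: r0:3,r1:2,r2:9,r3:Add1,r4:8
  c2: issue SUB r1<-Add2  regs: r0:3,r1:Add2,r2:9,r3:Add1,r4:8
  c3: issue MUL r1<-Mul1  regs: r0:3,r1:Mul1,r2:9,r3:Add1,r4:8
  c4: CDB Add1=11; issue SUB r0<-Add1  regs: r0:Add1,r1:Mul1,r2:9,r3:11,r4:8
  c5: CDB Add2=-5; issue MUL r0<-Mul2  regs: r0:Mul2,r1:Mul1,r2:9,r3:11,r4:8
  c6: issue SUB r1<-Add2  regs: r0:Mul2,r1:Add2,r2:9,r3:11,r4:8
  c7: CDB Add1=5; stall  regs: r0:Mul2,r1:Add2,r2:9,r3:11,r4:8
  c8: CDB Mul1=99; issue MUL r2<-Mul1  regs: r0:Mul2,r1:Add2,r2:Mul1,r3:11,r4:8
  c9: stall  regs: r0:Mul2,r1:Add2,r2:Mul1,r3:11,r4:8

STATUS = TAG Add2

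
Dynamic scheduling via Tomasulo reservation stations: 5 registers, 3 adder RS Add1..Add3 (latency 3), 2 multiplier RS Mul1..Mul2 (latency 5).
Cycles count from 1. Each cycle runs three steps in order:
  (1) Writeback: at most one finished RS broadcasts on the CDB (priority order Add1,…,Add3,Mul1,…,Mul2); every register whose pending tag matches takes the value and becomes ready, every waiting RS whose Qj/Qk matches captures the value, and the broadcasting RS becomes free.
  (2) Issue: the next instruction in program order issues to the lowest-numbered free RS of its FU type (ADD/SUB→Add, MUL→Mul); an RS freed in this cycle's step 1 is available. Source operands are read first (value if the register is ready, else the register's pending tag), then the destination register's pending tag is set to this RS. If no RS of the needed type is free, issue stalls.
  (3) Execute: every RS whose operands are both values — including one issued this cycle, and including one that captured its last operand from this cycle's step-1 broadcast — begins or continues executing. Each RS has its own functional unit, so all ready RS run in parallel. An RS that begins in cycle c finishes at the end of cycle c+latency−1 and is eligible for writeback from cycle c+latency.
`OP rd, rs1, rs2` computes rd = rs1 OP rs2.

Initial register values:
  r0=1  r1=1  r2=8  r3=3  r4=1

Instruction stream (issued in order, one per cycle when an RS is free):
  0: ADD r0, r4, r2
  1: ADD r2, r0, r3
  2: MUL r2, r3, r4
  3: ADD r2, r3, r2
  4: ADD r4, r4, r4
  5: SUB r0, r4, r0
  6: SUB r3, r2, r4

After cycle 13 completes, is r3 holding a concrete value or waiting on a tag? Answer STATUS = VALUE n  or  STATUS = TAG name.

STATUS = TAG Add3

c1: issue ADD r0<-Add1 | r0:Add1,r1:1,r2:8,r3:3,r4:1
c2: issue ADD r2<-Add2 | r0:Add1,r1:1,r2:Add2,r3:3,r4:1
c3: issue MUL r2<-Mul1 | r0:Add1,r1:1,r2:Mul1,r3:3,r4:1
c4: CDB Add1=9; issue ADD r2<-Add1 | r0:9,r1:1,r2:Add1,r3:3,r4:1
c5: issue ADD r4<-Add3 | r0:9,r1:1,r2:Add1,r3:3,r4:Add3
c6: stall | r0:9,r1:1,r2:Add1,r3:3,r4:Add3
c7: CDB Add2=12; issue SUB r0<-Add2 | r0:Add2,r1:1,r2:Add1,r3:3,r4:Add3
c8: CDB Add3=2; issue SUB r3<-Add3 | r0:Add2,r1:1,r2:Add1,r3:Add3,r4:2
c9: CDB Mul1=3 | r0:Add2,r1:1,r2:Add1,r3:Add3,r4:2
c10: - | r0:Add2,r1:1,r2:Add1,r3:Add3,r4:2
c11: CDB Add2=-7 | r0:-7,r1:1,r2:Add1,r3:Add3,r4:2
c12: CDB Add1=6 | r0:-7,r1:1,r2:6,r3:Add3,r4:2
c13: - | r0:-7,r1:1,r2:6,r3:Add3,r4:2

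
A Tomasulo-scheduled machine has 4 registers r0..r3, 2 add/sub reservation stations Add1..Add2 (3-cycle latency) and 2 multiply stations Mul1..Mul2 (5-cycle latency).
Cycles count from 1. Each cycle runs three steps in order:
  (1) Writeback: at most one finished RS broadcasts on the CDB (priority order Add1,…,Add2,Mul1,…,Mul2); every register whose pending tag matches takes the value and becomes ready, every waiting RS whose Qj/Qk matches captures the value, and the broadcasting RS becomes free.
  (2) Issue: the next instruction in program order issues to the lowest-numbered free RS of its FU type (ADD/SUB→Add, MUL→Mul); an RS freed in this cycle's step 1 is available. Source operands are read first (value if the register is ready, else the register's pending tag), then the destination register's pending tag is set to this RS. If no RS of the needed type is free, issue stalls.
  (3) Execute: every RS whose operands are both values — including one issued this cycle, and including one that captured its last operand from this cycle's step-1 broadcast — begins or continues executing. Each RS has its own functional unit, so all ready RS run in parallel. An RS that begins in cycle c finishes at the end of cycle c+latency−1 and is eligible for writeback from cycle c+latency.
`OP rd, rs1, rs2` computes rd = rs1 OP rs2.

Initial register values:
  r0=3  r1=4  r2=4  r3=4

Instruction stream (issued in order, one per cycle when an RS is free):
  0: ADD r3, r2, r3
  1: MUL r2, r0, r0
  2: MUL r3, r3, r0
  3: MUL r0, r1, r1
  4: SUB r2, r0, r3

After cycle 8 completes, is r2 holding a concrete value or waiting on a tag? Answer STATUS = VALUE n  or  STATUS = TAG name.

cycle 1: issue ADD r3<-Add1 // r0:3,r1:4,r2:4,r3:Add1
cycle 2: issue MUL r2<-Mul1 // r0:3,r1:4,r2:Mul1,r3:Add1
cycle 3: issue MUL r3<-Mul2 // r0:3,r1:4,r2:Mul1,r3:Mul2
cycle 4: CDB Add1=8; stall // r0:3,r1:4,r2:Mul1,r3:Mul2
cycle 5: stall // r0:3,r1:4,r2:Mul1,r3:Mul2
cycle 6: stall // r0:3,r1:4,r2:Mul1,r3:Mul2
cycle 7: CDB Mul1=9; issue MUL r0<-Mul1 // r0:Mul1,r1:4,r2:9,r3:Mul2
cycle 8: issue SUB r2<-Add1 // r0:Mul1,r1:4,r2:Add1,r3:Mul2

STATUS = TAG Add1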